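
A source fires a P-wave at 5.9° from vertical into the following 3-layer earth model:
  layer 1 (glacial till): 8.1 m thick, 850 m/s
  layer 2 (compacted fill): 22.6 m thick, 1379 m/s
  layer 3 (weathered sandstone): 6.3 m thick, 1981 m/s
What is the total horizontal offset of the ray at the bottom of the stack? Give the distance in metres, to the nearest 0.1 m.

Ray parameter p = sin 5.9° / 850 m/s = 1.2093e-04 s/m.
Layer 1: θ = 5.90°; offset = 8.1·tan 5.90° = 0.837 m.
Layer 2: sin θ = p·1379 = 0.1668 → θ = 9.60°; offset = 22.6·tan 9.60° = 3.822 m.
Layer 3: sin θ = p·1981 = 0.2396 → θ = 13.86°; offset = 6.3·tan 13.86° = 1.555 m.
Σ offsets = 6.214 m.

6.2 m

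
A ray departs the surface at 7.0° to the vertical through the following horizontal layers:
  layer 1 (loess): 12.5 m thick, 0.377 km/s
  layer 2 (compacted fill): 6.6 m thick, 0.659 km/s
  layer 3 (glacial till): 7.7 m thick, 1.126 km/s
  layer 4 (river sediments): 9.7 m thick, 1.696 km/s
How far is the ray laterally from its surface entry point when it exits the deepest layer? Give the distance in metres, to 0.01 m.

12.34 m

Ray parameter p = sin 7.0° / 0.377 km/s = 3.2326e-01 s/km.
Layer 1: θ = 7.00°; offset = 12.5·tan 7.00° = 1.5348 m.
Layer 2: sin θ = p·0.659 = 0.2130 → θ = 12.30°; offset = 6.6·tan 12.30° = 1.4390 m.
Layer 3: sin θ = p·1.126 = 0.3640 → θ = 21.35°; offset = 7.7·tan 21.35° = 3.0092 m.
Layer 4: sin θ = p·1.696 = 0.5483 → θ = 33.25°; offset = 9.7·tan 33.25° = 6.3589 m.
Σ offsets = 12.3419 m.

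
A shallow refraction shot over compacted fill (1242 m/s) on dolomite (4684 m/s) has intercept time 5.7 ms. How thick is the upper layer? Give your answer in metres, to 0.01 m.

θ_c = arcsin(1242/4684) = 15.38°; cos θ_c = 0.9642.
tᵢ = 2h cos θ_c/V₁ ⇒ h = tᵢ·V₁/(2 cos θ_c) = 0.0057·1242/(2·0.9642) = 3.67 m.

3.67 m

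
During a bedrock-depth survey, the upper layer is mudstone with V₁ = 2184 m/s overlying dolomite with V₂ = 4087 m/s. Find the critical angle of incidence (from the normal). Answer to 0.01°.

32.30°

At critical incidence the refracted ray runs along the interface (θ₂ = 90°), so sin θ_c = V₁/V₂.
θ_c = arcsin(2184/4087) = arcsin 0.5344 = 32.30°.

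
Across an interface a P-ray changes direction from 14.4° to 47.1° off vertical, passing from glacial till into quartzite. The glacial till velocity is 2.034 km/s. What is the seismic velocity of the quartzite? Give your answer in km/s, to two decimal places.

5.99 km/s

Snell's law: sin 14.4°/V₁ = sin 47.1°/V₂.
V₂ = V₁·sin 47.1°/sin 14.4° = 2.034 × 2.9456 = 5.99 km/s.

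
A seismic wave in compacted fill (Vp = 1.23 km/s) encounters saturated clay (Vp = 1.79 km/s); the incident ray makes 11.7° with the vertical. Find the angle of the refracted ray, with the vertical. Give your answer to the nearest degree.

Snell's law: sin θ₂ = (V₂/V₁)·sin θ₁ = (1.79/1.23)·sin 11.7° = 0.2951.
θ₂ = sin⁻¹(0.2951) = 17.16° (from vertical).

17°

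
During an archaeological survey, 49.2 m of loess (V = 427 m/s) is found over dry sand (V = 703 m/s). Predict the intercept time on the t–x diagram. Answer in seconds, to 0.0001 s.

0.1831 s

tᵢ = 2h·√(V₂²−V₁²)/(V₁V₂).
√(V₂²−V₁²) = √(703²−427²) = 558.5 m/s.
tᵢ = 2·49.2·558.5/(427·703) = 0.18307 s.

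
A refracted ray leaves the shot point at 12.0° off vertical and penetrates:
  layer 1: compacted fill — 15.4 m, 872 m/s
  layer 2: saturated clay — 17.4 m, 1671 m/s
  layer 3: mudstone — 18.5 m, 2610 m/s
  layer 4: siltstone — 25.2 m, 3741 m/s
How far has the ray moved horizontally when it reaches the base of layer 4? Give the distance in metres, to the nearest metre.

Ray parameter p = sin 12.0° / 872 m/s = 2.3843e-04 s/m.
Layer 1: θ = 12.00°; offset = 15.4·tan 12.00° = 3.273 m.
Layer 2: sin θ = p·1671 = 0.3984 → θ = 23.48°; offset = 17.4·tan 23.48° = 7.558 m.
Layer 3: sin θ = p·2610 = 0.6223 → θ = 38.48°; offset = 18.5·tan 38.48° = 14.707 m.
Layer 4: sin θ = p·3741 = 0.8920 → θ = 63.12°; offset = 25.2·tan 63.12° = 49.719 m.
Σ offsets = 75.258 m.

75 m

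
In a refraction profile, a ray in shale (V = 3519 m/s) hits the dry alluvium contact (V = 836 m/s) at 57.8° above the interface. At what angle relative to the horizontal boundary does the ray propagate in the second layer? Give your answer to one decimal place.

82.7°

Convert to the normal: θ₁ = 90° − 57.8° = 32.2°.
Snell's law: sin θ₂ = (V₂/V₁)·sin θ₁ = (836/3519)·sin 32.2° = 0.1266.
θ₂ = arcsin 0.1266 = 7.27° from the normal.
From the interface: 90° − 7.27° = 82.73°.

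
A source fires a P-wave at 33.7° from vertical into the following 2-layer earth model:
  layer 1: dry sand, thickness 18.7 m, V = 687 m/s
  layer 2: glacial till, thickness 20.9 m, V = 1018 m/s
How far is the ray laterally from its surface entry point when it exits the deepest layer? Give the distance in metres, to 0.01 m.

42.66 m

Apply Snell's law at each interface; in layer i the horizontal offset is hᵢ·tan θᵢ.
Layer 1: θ = 33.70°; offset = 18.7·tan 33.70° = 12.4713 m.
Layer 2: sin θ = 1018·sin 33.7°/687 = 0.8222, θ = 55.30°; offset = 20.9·tan 55.30° = 30.1865 m.
Σ offsets = 42.6579 m.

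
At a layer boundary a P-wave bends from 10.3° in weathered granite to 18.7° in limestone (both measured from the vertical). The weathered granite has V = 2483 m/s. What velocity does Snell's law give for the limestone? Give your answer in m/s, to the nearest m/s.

Snell's law: sin 10.3°/V₁ = sin 18.7°/V₂.
V₂ = V₁·sin 18.7°/sin 10.3° = 2483 × 1.7931 = 4452.31 m/s.

4452 m/s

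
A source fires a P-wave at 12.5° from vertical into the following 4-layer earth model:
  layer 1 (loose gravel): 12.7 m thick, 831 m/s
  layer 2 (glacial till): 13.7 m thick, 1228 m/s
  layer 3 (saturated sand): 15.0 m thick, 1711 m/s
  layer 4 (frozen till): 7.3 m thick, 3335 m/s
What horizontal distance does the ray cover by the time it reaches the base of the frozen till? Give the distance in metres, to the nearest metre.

28 m

Apply Snell's law at each interface; in layer i the horizontal offset is hᵢ·tan θᵢ.
Layer 1: θ = 12.50°; offset = 12.7·tan 12.50° = 2.816 m.
Layer 2: sin θ = 1228·sin 12.5°/831 = 0.3198, θ = 18.65°; offset = 13.7·tan 18.65° = 4.625 m.
Layer 3: sin θ = 1711·sin 12.5°/831 = 0.4456, θ = 26.46°; offset = 15.0·tan 26.46° = 7.467 m.
Layer 4: sin θ = 3335·sin 12.5°/831 = 0.8686, θ = 60.30°; offset = 7.3·tan 60.30° = 12.798 m.
Σ offsets = 27.705 m.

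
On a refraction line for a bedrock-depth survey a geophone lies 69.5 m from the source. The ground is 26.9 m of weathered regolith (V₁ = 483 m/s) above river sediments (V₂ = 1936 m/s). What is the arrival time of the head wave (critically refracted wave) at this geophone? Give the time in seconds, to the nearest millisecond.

t = x/V₂ + 2h·√(V₂²−V₁²)/(V₁V₂).
√(V₂²−V₁²) = √(1936²−483²) = 1874.8 m/s; delay term = 2·26.9·1874.8/(483·1936) = 0.10786 s.
t = 69.5/1936 + 0.10786 = 0.14376 s.

0.144 s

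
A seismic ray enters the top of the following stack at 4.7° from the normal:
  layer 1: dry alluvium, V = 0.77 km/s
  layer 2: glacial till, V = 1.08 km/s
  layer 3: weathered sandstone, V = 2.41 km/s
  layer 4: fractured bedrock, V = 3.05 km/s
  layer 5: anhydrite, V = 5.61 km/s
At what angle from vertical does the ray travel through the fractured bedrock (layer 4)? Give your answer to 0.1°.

18.9°

Snell's law across each interface conserves sin θ / V, so sin θ_4 = V_4·sin θ₁/V₁.
sin θ_4 = 3.05 × sin 4.7° / 0.77 = 0.3246.
θ_4 = arcsin 0.3246 = 18.94°.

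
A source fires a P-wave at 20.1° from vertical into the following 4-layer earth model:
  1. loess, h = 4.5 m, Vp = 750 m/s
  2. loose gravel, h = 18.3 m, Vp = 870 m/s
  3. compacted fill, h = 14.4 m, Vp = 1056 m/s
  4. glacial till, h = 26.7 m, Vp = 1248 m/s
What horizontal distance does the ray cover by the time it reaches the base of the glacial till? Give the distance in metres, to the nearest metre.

36 m

p = sin θ₁/V₁ = sin 20.1°/750 = 4.5821e-04 s/m is conserved through the stack.
Layer 1: θ = 20.10°; offset = 4.5·tan 20.10° = 1.647 m.
Layer 2: sin θ = p·870 = 0.3986 → θ = 23.49°; offset = 18.3·tan 23.49° = 7.955 m.
Layer 3: sin θ = p·1056 = 0.4839 → θ = 28.94°; offset = 14.4·tan 28.94° = 7.962 m.
Layer 4: sin θ = p·1248 = 0.5718 → θ = 34.88°; offset = 26.7·tan 34.88° = 18.612 m.
Summing the layer offsets gives 36.175 m.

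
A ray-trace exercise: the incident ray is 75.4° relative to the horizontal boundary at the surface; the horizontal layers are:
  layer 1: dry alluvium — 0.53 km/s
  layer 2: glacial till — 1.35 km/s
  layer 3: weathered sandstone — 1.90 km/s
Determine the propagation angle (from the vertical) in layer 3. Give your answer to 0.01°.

64.64°

From the normal: θ₁ = 90° − 75.4° = 14.6°.
Ray parameter p = sin 14.6° / 0.53 = 4.7560e-01 s/km.
sin θ_3 = p·V_3 = 4.7560e-01 × 1.90 = 0.9036.
θ_3 = arcsin 0.9036 = 64.64°.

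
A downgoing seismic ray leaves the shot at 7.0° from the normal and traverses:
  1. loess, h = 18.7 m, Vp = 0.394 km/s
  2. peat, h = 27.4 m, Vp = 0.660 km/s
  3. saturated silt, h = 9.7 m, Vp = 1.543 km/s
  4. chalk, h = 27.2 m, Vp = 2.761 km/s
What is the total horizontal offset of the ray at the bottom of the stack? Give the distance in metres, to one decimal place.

57.9 m

p = sin θ₁/V₁ = sin 7.0°/0.394 = 3.0931e-01 s/km is conserved through the stack.
Layer 1: θ = 7.00°; offset = 18.7·tan 7.00° = 2.296 m.
Layer 2: sin θ = p·0.660 = 0.2041 → θ = 11.78°; offset = 27.4·tan 11.78° = 5.714 m.
Layer 3: sin θ = p·1.543 = 0.4773 → θ = 28.51°; offset = 9.7·tan 28.51° = 5.268 m.
Layer 4: sin θ = p·2.761 = 0.8540 → θ = 58.65°; offset = 27.2·tan 58.65° = 44.650 m.
Σ offsets = 57.928 m.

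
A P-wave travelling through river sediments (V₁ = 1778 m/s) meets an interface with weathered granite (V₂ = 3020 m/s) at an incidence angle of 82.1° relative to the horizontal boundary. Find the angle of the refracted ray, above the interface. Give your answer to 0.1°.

Angle from the normal: 90° − 82.1° = 7.9°.
sin θ₁/V₁ = sin θ₂/V₂ ⇒ sin θ₂ = 3020·sin 7.9°/1778 = 3020·0.1374/1778 = 0.2335.
θ₂ = sin⁻¹(0.2335) = 13.50° (from vertical).
From the interface: 90° − 13.50° = 76.50°.

76.5°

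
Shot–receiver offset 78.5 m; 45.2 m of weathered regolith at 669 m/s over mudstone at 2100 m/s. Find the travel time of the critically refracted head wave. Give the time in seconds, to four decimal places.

t = x/V₂ + 2h·√(V₂²−V₁²)/(V₁V₂).
√(V₂²−V₁²) = √(2100²−669²) = 1990.6 m/s; delay term = 2·45.2·1990.6/(669·2100) = 0.12809 s.
t = 78.5/2100 + 0.12809 = 0.16547 s.

0.1655 s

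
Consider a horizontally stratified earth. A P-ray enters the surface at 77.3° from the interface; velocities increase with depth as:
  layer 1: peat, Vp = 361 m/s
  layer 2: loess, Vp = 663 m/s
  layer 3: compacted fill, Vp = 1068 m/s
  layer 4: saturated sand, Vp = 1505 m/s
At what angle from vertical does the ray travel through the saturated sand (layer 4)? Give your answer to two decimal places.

From the normal: θ₁ = 90° − 77.3° = 12.7°.
Snell's law across each interface conserves sin θ / V, so sin θ_4 = V_4·sin θ₁/V₁.
sin θ_4 = 1505 × sin 12.7° / 361 = 0.9165.
θ_4 = arcsin 0.9165 = 66.42°.

66.42°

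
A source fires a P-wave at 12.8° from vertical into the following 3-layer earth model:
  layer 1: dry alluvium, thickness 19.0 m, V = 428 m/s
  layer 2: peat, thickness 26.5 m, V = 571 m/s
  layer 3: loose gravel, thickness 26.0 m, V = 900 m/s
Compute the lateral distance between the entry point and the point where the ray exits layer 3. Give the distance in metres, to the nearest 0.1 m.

26.2 m

Apply Snell's law at each interface; in layer i the horizontal offset is hᵢ·tan θᵢ.
Layer 1: θ = 12.80°; offset = 19.0·tan 12.80° = 4.317 m.
Layer 2: sin θ = 571·sin 12.8°/428 = 0.2956, θ = 17.19°; offset = 26.5·tan 17.19° = 8.199 m.
Layer 3: sin θ = 900·sin 12.8°/428 = 0.4659, θ = 27.77°; offset = 26.0·tan 27.77° = 13.689 m.
Total horizontal offset = 26.205 m.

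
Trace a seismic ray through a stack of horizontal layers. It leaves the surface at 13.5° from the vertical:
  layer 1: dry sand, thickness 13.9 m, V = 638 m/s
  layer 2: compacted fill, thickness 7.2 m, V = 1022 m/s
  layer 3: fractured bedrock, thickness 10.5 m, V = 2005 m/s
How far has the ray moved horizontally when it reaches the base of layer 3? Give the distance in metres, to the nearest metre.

Ray parameter p = sin 13.5° / 638 m/s = 3.6590e-04 s/m.
Layer 1: θ = 13.50°; offset = 13.9·tan 13.50° = 3.337 m.
Layer 2: sin θ = p·1022 = 0.3740 → θ = 21.96°; offset = 7.2·tan 21.96° = 2.903 m.
Layer 3: sin θ = p·2005 = 0.7336 → θ = 47.19°; offset = 10.5·tan 47.19° = 11.336 m.
Σ offsets = 17.576 m.

18 m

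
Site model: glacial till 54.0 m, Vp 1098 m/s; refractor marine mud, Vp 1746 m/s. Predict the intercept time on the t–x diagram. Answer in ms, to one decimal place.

76.5 ms

θ_c = arcsin(V₁/V₂) = arcsin(1098/1746) = 38.97°; cos θ_c = 0.7775.
tᵢ = 2h·cos θ_c / V₁ = 2·54.0·0.7775 / 1098 = 0.07648 s.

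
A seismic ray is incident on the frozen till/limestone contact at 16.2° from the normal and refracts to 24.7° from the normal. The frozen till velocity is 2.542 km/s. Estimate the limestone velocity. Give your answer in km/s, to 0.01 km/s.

3.81 km/s

Snell's law: sin 16.2°/V₁ = sin 24.7°/V₂.
V₂ = V₁·sin 24.7°/sin 16.2° = 2.542 × 1.4978 = 3.81 km/s.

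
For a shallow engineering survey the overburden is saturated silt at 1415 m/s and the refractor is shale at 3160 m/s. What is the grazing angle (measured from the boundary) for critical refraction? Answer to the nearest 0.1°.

Critical incidence: sin θ_c = V₁/V₂ = 1415/3160 = 0.4478.
θ_c = arcsin 0.4478 = 26.60°.
Measured from the interface: 90° − 26.60° = 63.40°.

63.4°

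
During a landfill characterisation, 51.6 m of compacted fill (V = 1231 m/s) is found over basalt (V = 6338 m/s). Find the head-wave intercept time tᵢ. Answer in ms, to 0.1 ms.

θ_c = arcsin(V₁/V₂) = arcsin(1231/6338) = 11.20°; cos θ_c = 0.9810.
tᵢ = 2h·cos θ_c / V₁ = 2·51.6·0.9810 / 1231 = 0.08224 s.

82.2 ms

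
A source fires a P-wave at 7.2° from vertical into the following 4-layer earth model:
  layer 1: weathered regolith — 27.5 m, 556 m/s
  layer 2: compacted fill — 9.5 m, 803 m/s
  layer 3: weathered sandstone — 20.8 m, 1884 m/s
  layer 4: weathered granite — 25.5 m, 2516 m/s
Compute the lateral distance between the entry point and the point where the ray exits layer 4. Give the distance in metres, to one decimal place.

Apply Snell's law at each interface; in layer i the horizontal offset is hᵢ·tan θᵢ.
Layer 1: θ = 7.20°; offset = 27.5·tan 7.20° = 3.474 m.
Layer 2: sin θ = 803·sin 7.2°/556 = 0.1810, θ = 10.43°; offset = 9.5·tan 10.43° = 1.748 m.
Layer 3: sin θ = 1884·sin 7.2°/556 = 0.4247, θ = 25.13°; offset = 20.8·tan 25.13° = 9.757 m.
Layer 4: sin θ = 2516·sin 7.2°/556 = 0.5672, θ = 34.55°; offset = 25.5·tan 34.55° = 17.560 m.
Summing the layer offsets gives 32.540 m.

32.5 m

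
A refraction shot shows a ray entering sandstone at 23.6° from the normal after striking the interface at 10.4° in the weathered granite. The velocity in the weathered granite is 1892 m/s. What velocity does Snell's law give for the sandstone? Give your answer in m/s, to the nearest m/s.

4196 m/s

sin 10.4° = 0.1805; sin 23.6° = 0.4003.
V₂ = V₁·(sin θ₂/sin θ₁) = 1892·(0.4003/0.1805) = 4196.01 m/s.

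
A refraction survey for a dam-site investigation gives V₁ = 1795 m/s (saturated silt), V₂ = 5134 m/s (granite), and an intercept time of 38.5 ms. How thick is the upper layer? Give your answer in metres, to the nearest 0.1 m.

θ_c = arcsin(1795/5134) = 20.46°; cos θ_c = 0.9369.
tᵢ = 2h cos θ_c/V₁ ⇒ h = tᵢ·V₁/(2 cos θ_c) = 0.0385·1795/(2·0.9369) = 36.88 m.

36.9 m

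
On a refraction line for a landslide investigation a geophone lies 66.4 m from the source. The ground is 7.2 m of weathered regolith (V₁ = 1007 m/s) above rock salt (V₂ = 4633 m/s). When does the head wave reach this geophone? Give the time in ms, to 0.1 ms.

t = x/V₂ + 2h·√(V₂²−V₁²)/(V₁V₂).
√(V₂²−V₁²) = √(4633²−1007²) = 4522.2 m/s; delay term = 2·7.2·4522.2/(1007·4633) = 0.01396 s.
t = 66.4/4633 + 0.01396 = 0.02829 s.

28.3 ms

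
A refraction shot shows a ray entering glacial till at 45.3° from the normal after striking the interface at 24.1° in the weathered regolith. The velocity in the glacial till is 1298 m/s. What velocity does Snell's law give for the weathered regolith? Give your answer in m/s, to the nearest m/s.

746 m/s

sin 24.1° = 0.4083; sin 45.3° = 0.7108.
V₁ = V₂·(sin θ₁/sin θ₂) = 1298·(0.4083/0.7108) = 745.66 m/s.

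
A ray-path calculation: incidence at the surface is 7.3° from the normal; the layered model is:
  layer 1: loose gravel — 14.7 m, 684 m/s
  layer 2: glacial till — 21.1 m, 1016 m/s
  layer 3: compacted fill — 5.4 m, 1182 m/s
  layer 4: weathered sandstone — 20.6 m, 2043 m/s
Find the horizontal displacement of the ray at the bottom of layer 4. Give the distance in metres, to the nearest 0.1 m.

15.6 m

Ray parameter p = sin 7.3° / 684 m/s = 1.8577e-04 s/m.
Layer 1: θ = 7.30°; offset = 14.7·tan 7.30° = 1.883 m.
Layer 2: sin θ = p·1016 = 0.1887 → θ = 10.88°; offset = 21.1·tan 10.88° = 4.055 m.
Layer 3: sin θ = p·1182 = 0.2196 → θ = 12.68°; offset = 5.4·tan 12.68° = 1.215 m.
Layer 4: sin θ = p·2043 = 0.3795 → θ = 22.30°; offset = 20.6·tan 22.30° = 8.450 m.
Σ offsets = 15.604 m.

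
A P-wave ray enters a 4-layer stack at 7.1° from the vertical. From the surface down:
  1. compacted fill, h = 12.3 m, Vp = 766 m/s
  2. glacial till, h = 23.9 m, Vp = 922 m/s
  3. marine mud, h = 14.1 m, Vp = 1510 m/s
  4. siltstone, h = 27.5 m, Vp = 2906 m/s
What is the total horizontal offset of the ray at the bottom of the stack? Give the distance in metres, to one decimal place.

23.3 m

Apply Snell's law at each interface; in layer i the horizontal offset is hᵢ·tan θᵢ.
Layer 1: θ = 7.10°; offset = 12.3·tan 7.10° = 1.532 m.
Layer 2: sin θ = 922·sin 7.1°/766 = 0.1488, θ = 8.56°; offset = 23.9·tan 8.56° = 3.596 m.
Layer 3: sin θ = 1510·sin 7.1°/766 = 0.2437, θ = 14.10°; offset = 14.1·tan 14.10° = 3.542 m.
Layer 4: sin θ = 2906·sin 7.1°/766 = 0.4689, θ = 27.96°; offset = 27.5·tan 27.96° = 14.600 m.
Total horizontal offset = 23.270 m.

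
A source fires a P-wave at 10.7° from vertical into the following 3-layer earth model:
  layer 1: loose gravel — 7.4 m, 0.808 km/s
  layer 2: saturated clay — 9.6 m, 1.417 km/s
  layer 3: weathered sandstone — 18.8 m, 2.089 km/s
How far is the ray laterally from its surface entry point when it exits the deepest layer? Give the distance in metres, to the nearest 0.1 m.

15.0 m

p = sin θ₁/V₁ = sin 10.7°/0.808 = 2.2979e-01 s/km is conserved through the stack.
Layer 1: θ = 10.70°; offset = 7.4·tan 10.70° = 1.398 m.
Layer 2: sin θ = p·1.417 = 0.3256 → θ = 19.00°; offset = 9.6·tan 19.00° = 3.306 m.
Layer 3: sin θ = p·2.089 = 0.4800 → θ = 28.69°; offset = 18.8·tan 28.69° = 10.287 m.
Total horizontal offset = 14.991 m.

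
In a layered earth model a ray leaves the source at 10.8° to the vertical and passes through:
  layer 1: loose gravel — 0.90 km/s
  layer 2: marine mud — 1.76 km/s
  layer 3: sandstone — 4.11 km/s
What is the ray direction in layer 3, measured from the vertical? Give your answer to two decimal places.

Ray parameter p = sin 10.8° / 0.90 = 2.0820e-01 s/km.
sin θ_3 = p·V_3 = 2.0820e-01 × 4.11 = 0.8557.
θ_3 = arcsin 0.8557 = 58.84°.

58.84°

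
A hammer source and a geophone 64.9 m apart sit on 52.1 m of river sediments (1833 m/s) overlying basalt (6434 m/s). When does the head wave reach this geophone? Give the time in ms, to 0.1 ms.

t = x/V₂ + 2h·√(V₂²−V₁²)/(V₁V₂).
√(V₂²−V₁²) = √(6434²−1833²) = 6167.4 m/s; delay term = 2·52.1·6167.4/(1833·6434) = 0.05449 s.
t = 64.9/6434 + 0.05449 = 0.06458 s.

64.6 ms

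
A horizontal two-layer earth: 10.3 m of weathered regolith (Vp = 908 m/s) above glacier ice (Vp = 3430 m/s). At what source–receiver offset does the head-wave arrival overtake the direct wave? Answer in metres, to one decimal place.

27.0 m

θ_c = arcsin(908/3430) = 15.35°, so cos θ_c = 0.9643 and tᵢ = 2h cos θ_c/V₁ = 0.0219 s.
At crossover x/V₁ = x/V₂ + tᵢ ⇒ x = tᵢ/(1/V₁ − 1/V₂) = 0.02188/(1.1013e-03 − 2.9155e-04) = 27.02 m.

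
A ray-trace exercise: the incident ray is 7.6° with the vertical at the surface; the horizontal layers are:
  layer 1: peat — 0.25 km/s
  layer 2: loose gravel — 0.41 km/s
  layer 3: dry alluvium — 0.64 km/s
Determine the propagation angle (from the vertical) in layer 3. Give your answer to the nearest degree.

20°

Snell's law across each interface conserves sin θ / V, so sin θ_3 = V_3·sin θ₁/V₁.
sin θ_3 = 0.64 × sin 7.6° / 0.25 = 0.3386.
θ_3 = 19.79° from the vertical.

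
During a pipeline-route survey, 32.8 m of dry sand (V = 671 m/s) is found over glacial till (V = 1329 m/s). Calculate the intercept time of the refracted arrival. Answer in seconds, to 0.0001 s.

0.0844 s

θ_c = arcsin(V₁/V₂) = arcsin(671/1329) = 30.32°; cos θ_c = 0.8632.
tᵢ = 2h·cos θ_c / V₁ = 2·32.8·0.8632 / 671 = 0.08439 s.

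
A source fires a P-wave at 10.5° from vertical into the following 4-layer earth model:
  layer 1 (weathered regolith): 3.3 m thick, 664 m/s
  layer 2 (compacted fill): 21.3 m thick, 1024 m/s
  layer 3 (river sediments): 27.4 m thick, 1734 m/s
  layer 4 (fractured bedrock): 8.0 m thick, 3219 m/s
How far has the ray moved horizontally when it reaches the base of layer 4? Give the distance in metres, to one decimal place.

Apply Snell's law at each interface; in layer i the horizontal offset is hᵢ·tan θᵢ.
Layer 1: θ = 10.50°; offset = 3.3·tan 10.50° = 0.612 m.
Layer 2: sin θ = 1024·sin 10.5°/664 = 0.2810, θ = 16.32°; offset = 21.3·tan 16.32° = 6.237 m.
Layer 3: sin θ = 1734·sin 10.5°/664 = 0.4759, θ = 28.42°; offset = 27.4·tan 28.42° = 14.826 m.
Layer 4: sin θ = 3219·sin 10.5°/664 = 0.8835, θ = 62.06°; offset = 8.0·tan 62.06° = 15.085 m.
Σ offsets = 36.761 m.

36.8 m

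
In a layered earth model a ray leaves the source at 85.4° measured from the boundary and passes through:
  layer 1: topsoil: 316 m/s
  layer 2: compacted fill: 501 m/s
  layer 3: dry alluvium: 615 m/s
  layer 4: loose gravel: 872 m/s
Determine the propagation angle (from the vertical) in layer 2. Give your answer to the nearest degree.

7°

From the normal: θ₁ = 90° − 85.4° = 4.6°.
Ray parameter p = sin 4.6° / 316 = 2.5379e-04 s/m.
sin θ_2 = p·V_2 = 2.5379e-04 × 501 = 0.1272.
θ_2 = 7.30° from the vertical.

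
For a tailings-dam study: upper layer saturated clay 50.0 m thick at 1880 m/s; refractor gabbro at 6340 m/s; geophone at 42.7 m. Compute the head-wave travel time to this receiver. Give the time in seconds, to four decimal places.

θ_c = arcsin(V₁/V₂) = arcsin(1880/6340) = 17.25°, cos θ_c = 0.9550.
Intercept time tᵢ = 2h cos θ_c / V₁ = 2·50.0·0.9550/1880 = 0.05080 s.
t = x/V₂ + tᵢ = 42.7/6340 + 0.05080 = 0.05753 s.

0.0575 s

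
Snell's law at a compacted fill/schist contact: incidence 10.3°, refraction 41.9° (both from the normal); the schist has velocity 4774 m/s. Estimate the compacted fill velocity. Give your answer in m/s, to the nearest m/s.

Snell's law: sin 10.3°/V₁ = sin 41.9°/V₂.
V₁ = V₂·sin 10.3°/sin 41.9° = 4774 × 0.2677 = 1278.17 m/s.

1278 m/s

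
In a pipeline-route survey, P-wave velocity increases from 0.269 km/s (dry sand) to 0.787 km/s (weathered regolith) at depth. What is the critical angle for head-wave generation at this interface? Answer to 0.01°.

19.99°

At critical incidence the refracted ray runs along the interface (θ₂ = 90°), so sin θ_c = V₁/V₂.
θ_c = arcsin(0.269/0.787) = arcsin 0.3418 = 19.99°.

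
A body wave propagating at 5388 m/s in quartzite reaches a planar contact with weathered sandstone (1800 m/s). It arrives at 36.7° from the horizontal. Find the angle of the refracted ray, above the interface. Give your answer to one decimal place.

Angle from the normal: 90° − 36.7° = 53.3°.
Snell's law: sin θ₂ = (V₂/V₁)·sin θ₁ = (1800/5388)·sin 53.3° = 0.2679.
θ₂ = arcsin 0.2679 = 15.54° from the normal.
From the interface: 90° − 15.54° = 74.46°.

74.5°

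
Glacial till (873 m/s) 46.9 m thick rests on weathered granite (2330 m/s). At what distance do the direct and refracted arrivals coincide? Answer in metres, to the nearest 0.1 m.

139.1 m

θ_c = arcsin(873/2330) = 22.00°, so cos θ_c = 0.9272 and tᵢ = 2h cos θ_c/V₁ = 0.0996 s.
At crossover x/V₁ = x/V₂ + tᵢ ⇒ x = tᵢ/(1/V₁ − 1/V₂) = 0.09962/(1.1455e-03 − 4.2918e-04) = 139.08 m.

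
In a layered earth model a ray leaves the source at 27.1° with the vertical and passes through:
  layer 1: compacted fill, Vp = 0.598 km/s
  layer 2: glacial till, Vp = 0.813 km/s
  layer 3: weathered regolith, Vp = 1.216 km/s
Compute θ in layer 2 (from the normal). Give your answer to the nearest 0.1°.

38.3°

Snell's law across each interface conserves sin θ / V, so sin θ_2 = V_2·sin θ₁/V₁.
sin θ_2 = 0.813 × sin 27.1° / 0.598 = 0.6193.
θ_2 = arcsin 0.6193 = 38.27°.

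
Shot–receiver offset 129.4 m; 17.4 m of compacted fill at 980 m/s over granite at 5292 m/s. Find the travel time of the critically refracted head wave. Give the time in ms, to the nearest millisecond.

t = x/V₂ + 2h·√(V₂²−V₁²)/(V₁V₂).
√(V₂²−V₁²) = √(5292²−980²) = 5200.5 m/s; delay term = 2·17.4·5200.5/(980·5292) = 0.03490 s.
t = 129.4/5292 + 0.03490 = 0.05935 s.

59 ms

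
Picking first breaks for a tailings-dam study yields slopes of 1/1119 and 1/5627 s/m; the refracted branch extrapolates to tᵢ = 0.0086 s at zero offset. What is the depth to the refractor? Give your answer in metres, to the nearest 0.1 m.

θ_c = arcsin(1119/5627) = 11.47°; cos θ_c = 0.9800.
tᵢ = 2h cos θ_c/V₁ ⇒ h = tᵢ·V₁/(2 cos θ_c) = 0.0086·1119/(2·0.9800) = 4.91 m.

4.9 m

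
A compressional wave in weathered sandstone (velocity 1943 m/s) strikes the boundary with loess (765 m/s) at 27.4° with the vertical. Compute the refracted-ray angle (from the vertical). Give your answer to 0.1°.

10.4°

sin θ₁/V₁ = sin θ₂/V₂ ⇒ sin θ₂ = 765·sin 27.4°/1943 = 765·0.4602/1943 = 0.1812.
θ₂ = arcsin 0.1812 = 10.44° from the normal.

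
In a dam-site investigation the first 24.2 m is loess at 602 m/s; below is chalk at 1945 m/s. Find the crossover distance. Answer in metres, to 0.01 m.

θ_c = arcsin(602/1945) = 18.03°, so cos θ_c = 0.9509 and tᵢ = 2h cos θ_c/V₁ = 0.0765 s.
At crossover x/V₁ = x/V₂ + tᵢ ⇒ x = tᵢ/(1/V₁ − 1/V₂) = 0.07645/(1.6611e-03 − 5.1414e-04) = 66.65 m.

66.65 m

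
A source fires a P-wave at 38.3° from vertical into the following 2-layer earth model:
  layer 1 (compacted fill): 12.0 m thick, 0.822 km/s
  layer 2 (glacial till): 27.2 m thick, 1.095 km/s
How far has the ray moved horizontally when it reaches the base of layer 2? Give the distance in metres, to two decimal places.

49.28 m

Ray parameter p = sin 38.3° / 0.822 km/s = 7.5399e-01 s/km.
Layer 1: θ = 38.30°; offset = 12.0·tan 38.30° = 9.4770 m.
Layer 2: sin θ = p·1.095 = 0.8256 → θ = 55.65°; offset = 27.2·tan 55.65° = 39.8009 m.
Σ offsets = 49.2779 m.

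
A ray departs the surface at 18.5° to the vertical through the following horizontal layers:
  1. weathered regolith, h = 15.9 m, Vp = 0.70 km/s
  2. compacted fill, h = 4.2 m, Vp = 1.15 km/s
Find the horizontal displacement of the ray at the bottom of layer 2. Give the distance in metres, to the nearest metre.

Ray parameter p = sin 18.5° / 0.70 km/s = 4.5329e-01 s/km.
Layer 1: θ = 18.50°; offset = 15.9·tan 18.50° = 5.320 m.
Layer 2: sin θ = p·1.15 = 0.5213 → θ = 31.42°; offset = 4.2·tan 31.42° = 2.566 m.
Summing the layer offsets gives 7.886 m.

8 m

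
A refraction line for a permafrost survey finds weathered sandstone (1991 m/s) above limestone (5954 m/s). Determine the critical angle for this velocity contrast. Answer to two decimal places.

Critical incidence: sin θ_c = V₁/V₂ = 1991/5954 = 0.3344.
θ_c = arcsin 0.3344 = 19.54°.

19.54°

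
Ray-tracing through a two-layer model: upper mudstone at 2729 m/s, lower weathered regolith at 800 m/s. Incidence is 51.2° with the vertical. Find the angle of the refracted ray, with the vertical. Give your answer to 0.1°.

sin θ₁/V₁ = sin θ₂/V₂ ⇒ sin θ₂ = 800·sin 51.2°/2729 = 800·0.7793/2729 = 0.2285.
θ₂ = arcsin 0.2285 = 13.21° from the normal.

13.2°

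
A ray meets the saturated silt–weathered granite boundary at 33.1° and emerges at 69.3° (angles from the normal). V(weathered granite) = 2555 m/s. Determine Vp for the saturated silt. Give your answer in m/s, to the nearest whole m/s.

sin 33.1° = 0.5461; sin 69.3° = 0.9354.
V₁ = V₂·(sin θ₁/sin θ₂) = 2555·(0.5461/0.9354) = 1491.58 m/s.

1492 m/s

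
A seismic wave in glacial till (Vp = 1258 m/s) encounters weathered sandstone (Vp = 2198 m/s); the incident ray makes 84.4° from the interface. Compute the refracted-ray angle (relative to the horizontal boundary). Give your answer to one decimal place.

Angle from the normal: 90° − 84.4° = 5.6°.
sin θ₁/V₁ = sin θ₂/V₂ ⇒ sin θ₂ = 2198·sin 5.6°/1258 = 2198·0.0976/1258 = 0.1705.
θ₂ = arcsin 0.1705 = 9.82° from the normal.
From the interface: 90° − 9.82° = 80.18°.

80.2°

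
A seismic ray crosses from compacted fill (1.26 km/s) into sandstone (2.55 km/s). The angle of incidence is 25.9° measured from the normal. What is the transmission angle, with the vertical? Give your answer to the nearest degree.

62°

Snell's law: sin θ₂ = (V₂/V₁)·sin θ₁ = (2.55/1.26)·sin 25.9° = 0.8840.
θ₂ = sin⁻¹(0.8840) = 62.13° (from vertical).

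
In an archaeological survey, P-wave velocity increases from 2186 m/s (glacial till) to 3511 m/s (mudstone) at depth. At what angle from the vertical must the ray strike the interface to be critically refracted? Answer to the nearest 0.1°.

Critical incidence: sin θ_c = V₁/V₂ = 2186/3511 = 0.6226.
θ_c = arcsin 0.6226 = 38.51°.

38.5°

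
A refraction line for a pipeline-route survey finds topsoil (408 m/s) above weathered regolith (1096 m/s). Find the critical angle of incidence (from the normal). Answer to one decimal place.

Critical incidence: sin θ_c = V₁/V₂ = 408/1096 = 0.3723.
θ_c = arcsin 0.3723 = 21.86°.

21.9°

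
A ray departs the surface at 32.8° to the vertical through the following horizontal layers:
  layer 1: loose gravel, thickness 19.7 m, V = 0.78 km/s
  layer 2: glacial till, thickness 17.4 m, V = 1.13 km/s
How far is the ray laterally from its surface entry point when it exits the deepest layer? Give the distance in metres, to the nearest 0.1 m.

34.7 m

Apply Snell's law at each interface; in layer i the horizontal offset is hᵢ·tan θᵢ.
Layer 1: θ = 32.80°; offset = 19.7·tan 32.80° = 12.696 m.
Layer 2: sin θ = 1.13·sin 32.8°/0.78 = 0.7848, θ = 51.70°; offset = 17.4·tan 51.70° = 22.033 m.
Summing the layer offsets gives 34.728 m.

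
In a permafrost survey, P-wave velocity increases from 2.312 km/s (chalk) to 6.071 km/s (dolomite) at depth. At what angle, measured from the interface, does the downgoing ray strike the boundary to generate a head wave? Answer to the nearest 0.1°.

67.6°

At critical incidence the refracted ray runs along the interface (θ₂ = 90°), so sin θ_c = V₁/V₂.
θ_c = arcsin(2.312/6.071) = arcsin 0.3808 = 22.38°.
Measured from the interface: 90° − 22.38° = 67.62°.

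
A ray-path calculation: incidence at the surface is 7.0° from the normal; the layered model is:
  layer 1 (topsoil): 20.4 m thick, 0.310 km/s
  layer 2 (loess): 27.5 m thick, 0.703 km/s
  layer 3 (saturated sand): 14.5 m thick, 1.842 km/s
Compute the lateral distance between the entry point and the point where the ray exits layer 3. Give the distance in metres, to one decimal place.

25.6 m

p = sin θ₁/V₁ = sin 7.0°/0.310 = 3.9313e-01 s/km is conserved through the stack.
Layer 1: θ = 7.00°; offset = 20.4·tan 7.00° = 2.505 m.
Layer 2: sin θ = p·0.703 = 0.2764 → θ = 16.04°; offset = 27.5·tan 16.04° = 7.908 m.
Layer 3: sin θ = p·1.842 = 0.7241 → θ = 46.40°; offset = 14.5·tan 46.40° = 15.225 m.
Σ offsets = 25.638 m.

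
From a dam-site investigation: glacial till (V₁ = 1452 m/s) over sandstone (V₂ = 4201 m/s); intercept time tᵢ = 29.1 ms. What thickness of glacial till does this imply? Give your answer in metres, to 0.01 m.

θ_c = arcsin(1452/4201) = 20.22°; cos θ_c = 0.9384.
tᵢ = 2h cos θ_c/V₁ ⇒ h = tᵢ·V₁/(2 cos θ_c) = 0.0291·1452/(2·0.9384) = 22.51 m.

22.51 m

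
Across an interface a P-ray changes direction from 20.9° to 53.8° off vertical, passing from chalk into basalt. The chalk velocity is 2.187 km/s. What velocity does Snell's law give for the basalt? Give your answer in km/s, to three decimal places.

Snell's law: sin 20.9°/V₁ = sin 53.8°/V₂.
V₂ = V₁·sin 53.8°/sin 20.9° = 2.187 × 2.2621 = 4.947 km/s.

4.947 km/s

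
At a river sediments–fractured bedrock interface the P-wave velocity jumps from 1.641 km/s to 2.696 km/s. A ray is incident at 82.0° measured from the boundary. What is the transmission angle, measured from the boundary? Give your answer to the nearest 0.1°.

Angle from the normal: 90° − 82.0° = 8.0°.
Snell's law: sin θ₂ = (V₂/V₁)·sin θ₁ = (2.696/1.641)·sin 8.0° = 0.2286.
θ₂ = sin⁻¹(0.2286) = 13.22° (from vertical).
From the interface: 90° − 13.22° = 76.78°.

76.8°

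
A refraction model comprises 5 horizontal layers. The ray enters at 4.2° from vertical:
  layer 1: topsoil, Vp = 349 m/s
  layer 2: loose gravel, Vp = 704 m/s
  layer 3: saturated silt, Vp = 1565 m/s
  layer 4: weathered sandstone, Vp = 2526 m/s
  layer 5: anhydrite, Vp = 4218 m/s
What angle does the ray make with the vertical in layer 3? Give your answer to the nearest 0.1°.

19.2°

Snell's law across each interface conserves sin θ / V, so sin θ_3 = V_3·sin θ₁/V₁.
sin θ_3 = 1565 × sin 4.2° / 349 = 0.3284.
θ_3 = arcsin 0.3284 = 19.17°.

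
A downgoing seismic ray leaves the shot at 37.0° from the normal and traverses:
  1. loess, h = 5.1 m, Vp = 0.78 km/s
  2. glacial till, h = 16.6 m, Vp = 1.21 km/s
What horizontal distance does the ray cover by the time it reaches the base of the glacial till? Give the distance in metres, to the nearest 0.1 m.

47.1 m

Apply Snell's law at each interface; in layer i the horizontal offset is hᵢ·tan θᵢ.
Layer 1: θ = 37.00°; offset = 5.1·tan 37.00° = 3.843 m.
Layer 2: sin θ = 1.21·sin 37.0°/0.78 = 0.9336, θ = 69.00°; offset = 16.6·tan 69.00° = 43.246 m.
Σ offsets = 47.089 m.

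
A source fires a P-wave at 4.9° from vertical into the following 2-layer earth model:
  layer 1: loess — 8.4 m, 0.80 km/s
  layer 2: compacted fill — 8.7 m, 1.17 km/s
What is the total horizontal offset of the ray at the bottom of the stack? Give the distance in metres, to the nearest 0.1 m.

1.8 m

Apply Snell's law at each interface; in layer i the horizontal offset is hᵢ·tan θᵢ.
Layer 1: θ = 4.90°; offset = 8.4·tan 4.90° = 0.720 m.
Layer 2: sin θ = 1.17·sin 4.9°/0.80 = 0.1249, θ = 7.18°; offset = 8.7·tan 7.18° = 1.095 m.
Summing the layer offsets gives 1.816 m.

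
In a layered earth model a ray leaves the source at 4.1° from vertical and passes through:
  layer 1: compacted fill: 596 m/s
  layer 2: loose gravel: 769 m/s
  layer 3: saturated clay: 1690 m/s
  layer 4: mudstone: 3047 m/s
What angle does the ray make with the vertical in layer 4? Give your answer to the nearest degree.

21°

Snell's law across each interface conserves sin θ / V, so sin θ_4 = V_4·sin θ₁/V₁.
sin θ_4 = 3047 × sin 4.1° / 596 = 0.3655.
θ_4 = 21.44° from the vertical.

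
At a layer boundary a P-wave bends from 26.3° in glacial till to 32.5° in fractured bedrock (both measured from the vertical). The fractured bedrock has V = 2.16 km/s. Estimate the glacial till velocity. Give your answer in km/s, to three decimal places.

1.781 km/s

sin 26.3° = 0.4431; sin 32.5° = 0.5373.
V₁ = V₂·(sin θ₁/sin θ₂) = 2.16·(0.4431/0.5373) = 1.781 km/s.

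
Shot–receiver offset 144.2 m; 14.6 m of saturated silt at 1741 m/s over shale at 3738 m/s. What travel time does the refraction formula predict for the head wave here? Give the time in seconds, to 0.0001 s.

0.0534 s

θ_c = arcsin(V₁/V₂) = arcsin(1741/3738) = 27.76°, cos θ_c = 0.8849.
Intercept time tᵢ = 2h cos θ_c / V₁ = 2·14.6·0.8849/1741 = 0.01484 s.
t = x/V₂ + tᵢ = 144.2/3738 + 0.01484 = 0.05342 s.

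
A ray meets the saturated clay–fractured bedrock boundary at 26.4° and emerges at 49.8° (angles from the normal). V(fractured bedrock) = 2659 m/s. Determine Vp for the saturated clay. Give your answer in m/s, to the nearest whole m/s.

1548 m/s

sin 26.4° = 0.4446; sin 49.8° = 0.7638.
V₁ = V₂·(sin θ₁/sin θ₂) = 2659·(0.4446/0.7638) = 1547.91 m/s.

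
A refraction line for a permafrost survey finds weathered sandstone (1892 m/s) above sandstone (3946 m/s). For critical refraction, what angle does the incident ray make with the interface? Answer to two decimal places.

61.35°

Critical incidence: sin θ_c = V₁/V₂ = 1892/3946 = 0.4795.
θ_c = arcsin 0.4795 = 28.65°.
Measured from the interface: 90° − 28.65° = 61.35°.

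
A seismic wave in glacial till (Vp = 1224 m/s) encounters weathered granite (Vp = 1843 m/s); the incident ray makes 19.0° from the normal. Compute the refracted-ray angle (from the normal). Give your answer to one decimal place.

29.4°

Snell's law: sin θ₂ = (V₂/V₁)·sin θ₁ = (1843/1224)·sin 19.0° = 0.4902.
θ₂ = sin⁻¹(0.4902) = 29.35° (from vertical).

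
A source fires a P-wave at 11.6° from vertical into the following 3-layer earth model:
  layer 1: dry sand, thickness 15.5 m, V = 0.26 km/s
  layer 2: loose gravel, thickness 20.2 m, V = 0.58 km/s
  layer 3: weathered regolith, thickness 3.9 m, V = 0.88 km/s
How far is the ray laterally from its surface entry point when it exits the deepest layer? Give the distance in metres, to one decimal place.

Ray parameter p = sin 11.6° / 0.26 km/s = 7.7338e-01 s/km.
Layer 1: θ = 11.60°; offset = 15.5·tan 11.60° = 3.182 m.
Layer 2: sin θ = p·0.58 = 0.4486 → θ = 26.65°; offset = 20.2·tan 26.65° = 10.138 m.
Layer 3: sin θ = p·0.88 = 0.6806 → θ = 42.89°; offset = 3.9·tan 42.89° = 3.623 m.
Σ offsets = 16.942 m.

16.9 m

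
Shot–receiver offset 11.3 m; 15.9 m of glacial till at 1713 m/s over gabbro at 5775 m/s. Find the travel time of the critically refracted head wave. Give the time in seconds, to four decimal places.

0.0197 s

t = x/V₂ + 2h·√(V₂²−V₁²)/(V₁V₂).
√(V₂²−V₁²) = √(5775²−1713²) = 5515.1 m/s; delay term = 2·15.9·5515.1/(1713·5775) = 0.01773 s.
t = 11.3/5775 + 0.01773 = 0.01969 s.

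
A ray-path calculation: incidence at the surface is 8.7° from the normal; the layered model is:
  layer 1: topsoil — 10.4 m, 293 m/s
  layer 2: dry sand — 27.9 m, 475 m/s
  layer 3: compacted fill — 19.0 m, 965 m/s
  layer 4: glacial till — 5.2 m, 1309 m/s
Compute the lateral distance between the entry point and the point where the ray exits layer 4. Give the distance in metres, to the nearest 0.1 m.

p = sin θ₁/V₁ = sin 8.7°/293 = 5.1625e-04 s/m is conserved through the stack.
Layer 1: θ = 8.70°; offset = 10.4·tan 8.70° = 1.591 m.
Layer 2: sin θ = p·475 = 0.2452 → θ = 14.19°; offset = 27.9·tan 14.19° = 7.057 m.
Layer 3: sin θ = p·965 = 0.4982 → θ = 29.88°; offset = 19.0·tan 29.88° = 10.917 m.
Layer 4: sin θ = p·1309 = 0.6758 → θ = 42.51°; offset = 5.2·tan 42.51° = 4.767 m.
Σ offsets = 24.332 m.

24.3 m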